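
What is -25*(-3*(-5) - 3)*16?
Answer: -4800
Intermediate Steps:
-25*(-3*(-5) - 3)*16 = -25*(15 - 3)*16 = -25*12*16 = -300*16 = -4800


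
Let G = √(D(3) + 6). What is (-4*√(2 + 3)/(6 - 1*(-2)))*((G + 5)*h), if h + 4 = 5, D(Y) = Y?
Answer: -4*√5 ≈ -8.9443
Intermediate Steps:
h = 1 (h = -4 + 5 = 1)
G = 3 (G = √(3 + 6) = √9 = 3)
(-4*√(2 + 3)/(6 - 1*(-2)))*((G + 5)*h) = (-4*√(2 + 3)/(6 - 1*(-2)))*((3 + 5)*1) = (-4*√5/(6 + 2))*(8*1) = -4*√5/8*8 = -√5/2*8 = -4*√5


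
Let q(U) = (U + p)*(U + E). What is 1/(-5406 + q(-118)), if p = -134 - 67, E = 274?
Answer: -1/55170 ≈ -1.8126e-5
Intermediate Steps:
p = -201
q(U) = (-201 + U)*(274 + U) (q(U) = (U - 201)*(U + 274) = (-201 + U)*(274 + U))
1/(-5406 + q(-118)) = 1/(-5406 + (-55074 + (-118)² + 73*(-118))) = 1/(-5406 + (-55074 + 13924 - 8614)) = 1/(-5406 - 49764) = 1/(-55170) = -1/55170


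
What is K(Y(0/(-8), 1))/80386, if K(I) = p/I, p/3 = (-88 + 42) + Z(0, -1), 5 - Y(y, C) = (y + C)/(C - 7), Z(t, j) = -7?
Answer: -477/1245983 ≈ -0.00038283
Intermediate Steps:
Y(y, C) = 5 - (C + y)/(-7 + C) (Y(y, C) = 5 - (y + C)/(C - 7) = 5 - (C + y)/(-7 + C))
p = -159 (p = 3*((-88 + 42) - 7) = 3*(-46 - 7) = 3*(-53) = -159)
K(I) = -159/I
K(Y(0/(-8), 1))/80386 = -159*(-7 + 1)/(-35 - 0/(-8) + 4*1)/80386 = -159*(-6/(-35 - 0*(-1)/8 + 4))*(1/80386) = -159*(-6/(-35 - 1*0 + 4))*(1/80386) = -159*(-6/(-35 + 0 + 4))*(1/80386) = -159/((-⅙*(-31)))*(1/80386) = -159/31/6*(1/80386) = -159*6/31*(1/80386) = -954/31*1/80386 = -477/1245983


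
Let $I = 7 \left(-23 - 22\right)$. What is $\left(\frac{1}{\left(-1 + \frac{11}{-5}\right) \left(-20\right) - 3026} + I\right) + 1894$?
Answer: $\frac{4676997}{2962} \approx 1579.0$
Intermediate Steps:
$I = -315$ ($I = 7 \left(-45\right) = -315$)
$\left(\frac{1}{\left(-1 + \frac{11}{-5}\right) \left(-20\right) - 3026} + I\right) + 1894 = \left(\frac{1}{\left(-1 + \frac{11}{-5}\right) \left(-20\right) - 3026} - 315\right) + 1894 = \left(\frac{1}{\left(-1 + 11 \left(- \frac{1}{5}\right)\right) \left(-20\right) - 3026} - 315\right) + 1894 = \left(\frac{1}{\left(-1 - \frac{11}{5}\right) \left(-20\right) - 3026} - 315\right) + 1894 = \left(\frac{1}{\left(- \frac{16}{5}\right) \left(-20\right) - 3026} - 315\right) + 1894 = \left(\frac{1}{64 - 3026} - 315\right) + 1894 = \left(\frac{1}{-2962} - 315\right) + 1894 = \left(- \frac{1}{2962} - 315\right) + 1894 = - \frac{933031}{2962} + 1894 = \frac{4676997}{2962}$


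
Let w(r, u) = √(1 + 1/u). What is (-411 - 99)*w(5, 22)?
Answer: -255*√506/11 ≈ -521.46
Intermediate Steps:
(-411 - 99)*w(5, 22) = (-411 - 99)*√((1 + 22)/22) = -510*√506/22 = -255*√506/11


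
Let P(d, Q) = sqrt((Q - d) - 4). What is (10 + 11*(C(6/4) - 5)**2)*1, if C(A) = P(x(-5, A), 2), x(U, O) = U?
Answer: 318 - 110*sqrt(3) ≈ 127.47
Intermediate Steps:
P(d, Q) = sqrt(-4 + Q - d)
C(A) = sqrt(3) (C(A) = sqrt(-4 + 2 - 1*(-5)) = sqrt(-4 + 2 + 5) = sqrt(3))
(10 + 11*(C(6/4) - 5)**2)*1 = (10 + 11*(sqrt(3) - 5)**2)*1 = (10 + 11*(-5 + sqrt(3))**2)*1 = 10 + 11*(-5 + sqrt(3))**2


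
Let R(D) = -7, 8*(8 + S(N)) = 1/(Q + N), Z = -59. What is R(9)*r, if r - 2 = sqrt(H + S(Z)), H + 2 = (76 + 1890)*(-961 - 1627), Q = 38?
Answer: -14 - 5*I*sqrt(1436042202)/12 ≈ -14.0 - 15790.0*I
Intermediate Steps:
H = -5088010 (H = -2 + (76 + 1890)*(-961 - 1627) = -2 + 1966*(-2588) = -2 - 5088008 = -5088010)
S(N) = -8 + 1/(8*(38 + N))
r = 2 + 5*I*sqrt(1436042202)/84 (r = 2 + sqrt(-5088010 + (-2431 - 64*(-59))/(8*(38 - 59))) = 2 + sqrt(-5088010 + (1/8)*(-2431 + 3776)/(-21)) = 2 + sqrt(-5088010 + (1/8)*(-1/21)*1345) = 2 + sqrt(-5088010 - 1345/168) = 2 + sqrt(-854787025/168) = 2 + 5*I*sqrt(1436042202)/84 ≈ 2.0 + 2255.7*I)
R(9)*r = -7*(2 + 5*I*sqrt(1436042202)/84) = -14 - 5*I*sqrt(1436042202)/12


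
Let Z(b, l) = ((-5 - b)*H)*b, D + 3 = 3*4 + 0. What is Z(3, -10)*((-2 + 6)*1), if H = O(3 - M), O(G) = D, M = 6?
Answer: -864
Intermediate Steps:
D = 9 (D = -3 + (3*4 + 0) = -3 + (12 + 0) = -3 + 12 = 9)
O(G) = 9
H = 9
Z(b, l) = b*(-45 - 9*b) (Z(b, l) = ((-5 - b)*9)*b = (-45 - 9*b)*b = b*(-45 - 9*b))
Z(3, -10)*((-2 + 6)*1) = (-9*3*(5 + 3))*((-2 + 6)*1) = (-9*3*8)*(4*1) = -216*4 = -864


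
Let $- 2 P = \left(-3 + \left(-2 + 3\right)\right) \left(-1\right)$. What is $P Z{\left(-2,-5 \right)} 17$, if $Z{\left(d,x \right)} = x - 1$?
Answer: $102$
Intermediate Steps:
$P = -1$ ($P = - \frac{\left(-3 + \left(-2 + 3\right)\right) \left(-1\right)}{2} = - \frac{\left(-3 + 1\right) \left(-1\right)}{2} = - \frac{\left(-2\right) \left(-1\right)}{2} = \left(- \frac{1}{2}\right) 2 = -1$)
$Z{\left(d,x \right)} = -1 + x$
$P Z{\left(-2,-5 \right)} 17 = - (-1 - 5) 17 = \left(-1\right) \left(-6\right) 17 = 6 \cdot 17 = 102$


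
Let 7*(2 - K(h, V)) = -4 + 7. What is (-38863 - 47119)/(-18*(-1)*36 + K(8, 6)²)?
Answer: -4213118/31873 ≈ -132.18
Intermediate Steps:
K(h, V) = 11/7 (K(h, V) = 2 - (-4 + 7)/7 = 2 - ⅐*3 = 2 - 3/7 = 11/7)
(-38863 - 47119)/(-18*(-1)*36 + K(8, 6)²) = (-38863 - 47119)/(-18*(-1)*36 + (11/7)²) = -85982/(18*36 + 121/49) = -85982/(648 + 121/49) = -85982/31873/49 = -85982*49/31873 = -4213118/31873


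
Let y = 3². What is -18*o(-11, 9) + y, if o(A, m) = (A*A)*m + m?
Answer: -19755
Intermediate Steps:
o(A, m) = m + m*A² (o(A, m) = A²*m + m = m*A² + m = m + m*A²)
y = 9
-18*o(-11, 9) + y = -162*(1 + (-11)²) + 9 = -162*(1 + 121) + 9 = -162*122 + 9 = -18*1098 + 9 = -19764 + 9 = -19755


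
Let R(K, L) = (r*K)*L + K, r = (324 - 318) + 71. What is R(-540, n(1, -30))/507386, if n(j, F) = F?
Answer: 623430/253693 ≈ 2.4574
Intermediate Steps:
r = 77 (r = 6 + 71 = 77)
R(K, L) = K + 77*K*L (R(K, L) = (77*K)*L + K = 77*K*L + K = K + 77*K*L)
R(-540, n(1, -30))/507386 = -540*(1 + 77*(-30))/507386 = -540*(1 - 2310)*(1/507386) = -540*(-2309)*(1/507386) = 1246860*(1/507386) = 623430/253693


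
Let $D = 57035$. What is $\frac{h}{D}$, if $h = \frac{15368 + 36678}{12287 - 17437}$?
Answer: $- \frac{26023}{146865125} \approx -0.00017719$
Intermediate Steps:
$h = - \frac{26023}{2575}$ ($h = \frac{52046}{-5150} = 52046 \left(- \frac{1}{5150}\right) = - \frac{26023}{2575} \approx -10.106$)
$\frac{h}{D} = - \frac{26023}{2575 \cdot 57035} = \left(- \frac{26023}{2575}\right) \frac{1}{57035} = - \frac{26023}{146865125}$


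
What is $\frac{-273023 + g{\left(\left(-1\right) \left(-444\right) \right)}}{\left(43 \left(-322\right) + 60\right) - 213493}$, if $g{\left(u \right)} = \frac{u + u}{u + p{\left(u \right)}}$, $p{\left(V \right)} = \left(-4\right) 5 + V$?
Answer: $\frac{59245769}{49319543} \approx 1.2013$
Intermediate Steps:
$p{\left(V \right)} = -20 + V$
$g{\left(u \right)} = \frac{2 u}{-20 + 2 u}$ ($g{\left(u \right)} = \frac{u + u}{u + \left(-20 + u\right)} = \frac{2 u}{-20 + 2 u}$)
$\frac{-273023 + g{\left(\left(-1\right) \left(-444\right) \right)}}{\left(43 \left(-322\right) + 60\right) - 213493} = \frac{-273023 + \frac{\left(-1\right) \left(-444\right)}{-10 - -444}}{\left(43 \left(-322\right) + 60\right) - 213493} = \frac{-273023 + \frac{444}{-10 + 444}}{\left(-13846 + 60\right) - 213493} = \frac{-273023 + \frac{444}{434}}{-13786 - 213493} = \frac{-273023 + 444 \cdot \frac{1}{434}}{-227279} = \left(-273023 + \frac{222}{217}\right) \left(- \frac{1}{227279}\right) = \left(- \frac{59245769}{217}\right) \left(- \frac{1}{227279}\right) = \frac{59245769}{49319543}$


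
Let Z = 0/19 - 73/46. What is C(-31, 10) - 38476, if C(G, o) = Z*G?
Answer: -1767633/46 ≈ -38427.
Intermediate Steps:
Z = -73/46 (Z = 0*(1/19) - 73*1/46 = 0 - 73/46 = -73/46 ≈ -1.5870)
C(G, o) = -73*G/46
C(-31, 10) - 38476 = -73/46*(-31) - 38476 = 2263/46 - 38476 = -1767633/46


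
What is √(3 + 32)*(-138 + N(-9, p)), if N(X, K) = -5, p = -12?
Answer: -143*√35 ≈ -846.00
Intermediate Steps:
√(3 + 32)*(-138 + N(-9, p)) = √(3 + 32)*(-138 - 5) = √35*(-143) = -143*√35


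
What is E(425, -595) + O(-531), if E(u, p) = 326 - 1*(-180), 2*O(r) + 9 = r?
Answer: 236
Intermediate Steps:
O(r) = -9/2 + r/2
E(u, p) = 506 (E(u, p) = 326 + 180 = 506)
E(425, -595) + O(-531) = 506 + (-9/2 + (½)*(-531)) = 506 + (-9/2 - 531/2) = 506 - 270 = 236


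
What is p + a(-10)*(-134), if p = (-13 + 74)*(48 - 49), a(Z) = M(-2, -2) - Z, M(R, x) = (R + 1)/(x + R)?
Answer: -2869/2 ≈ -1434.5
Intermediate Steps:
M(R, x) = (1 + R)/(R + x)
a(Z) = ¼ - Z (a(Z) = (1 - 2)/(-2 - 2) - Z = -1/(-4) - Z = -¼*(-1) - Z = ¼ - Z)
p = -61 (p = 61*(-1) = -61)
p + a(-10)*(-134) = -61 + (¼ - 1*(-10))*(-134) = -61 + (¼ + 10)*(-134) = -61 + (41/4)*(-134) = -61 - 2747/2 = -2869/2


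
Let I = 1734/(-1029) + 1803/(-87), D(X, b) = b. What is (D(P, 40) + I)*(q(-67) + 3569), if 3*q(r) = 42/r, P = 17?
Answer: 41838097275/666449 ≈ 62778.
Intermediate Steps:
I = -222905/9947 (I = 1734*(-1/1029) + 1803*(-1/87) = -578/343 - 601/29 = -222905/9947 ≈ -22.409)
q(r) = 14/r (q(r) = (42/r)/3 = 14/r)
(D(P, 40) + I)*(q(-67) + 3569) = (40 - 222905/9947)*(14/(-67) + 3569) = 174975*(14*(-1/67) + 3569)/9947 = 174975*(-14/67 + 3569)/9947 = (174975/9947)*(239109/67) = 41838097275/666449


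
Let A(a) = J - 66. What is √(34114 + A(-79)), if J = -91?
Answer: 21*√77 ≈ 184.27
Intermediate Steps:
A(a) = -157 (A(a) = -91 - 66 = -157)
√(34114 + A(-79)) = √(34114 - 157) = √33957 = 21*√77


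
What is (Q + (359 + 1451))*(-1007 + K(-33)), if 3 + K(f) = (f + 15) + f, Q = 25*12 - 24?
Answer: -2213246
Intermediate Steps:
Q = 276 (Q = 300 - 24 = 276)
K(f) = 12 + 2*f (K(f) = -3 + ((f + 15) + f) = -3 + ((15 + f) + f) = -3 + (15 + 2*f) = 12 + 2*f)
(Q + (359 + 1451))*(-1007 + K(-33)) = (276 + (359 + 1451))*(-1007 + (12 + 2*(-33))) = (276 + 1810)*(-1007 + (12 - 66)) = 2086*(-1007 - 54) = 2086*(-1061) = -2213246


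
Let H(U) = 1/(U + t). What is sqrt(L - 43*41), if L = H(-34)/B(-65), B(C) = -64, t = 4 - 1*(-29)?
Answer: I*sqrt(112831)/8 ≈ 41.988*I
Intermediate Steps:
t = 33 (t = 4 + 29 = 33)
H(U) = 1/(33 + U) (H(U) = 1/(U + 33) = 1/(33 + U))
L = 1/64 (L = 1/((33 - 34)*(-64)) = -1/64/(-1) = -1*(-1/64) = 1/64 ≈ 0.015625)
sqrt(L - 43*41) = sqrt(1/64 - 43*41) = sqrt(1/64 - 1763) = sqrt(-112831/64) = I*sqrt(112831)/8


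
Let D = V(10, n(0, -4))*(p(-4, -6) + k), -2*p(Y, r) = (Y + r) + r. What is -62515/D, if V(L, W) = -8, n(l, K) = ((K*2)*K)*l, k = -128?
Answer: -12503/192 ≈ -65.120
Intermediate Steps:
n(l, K) = 2*l*K² (n(l, K) = ((2*K)*K)*l = (2*K²)*l = 2*l*K²)
p(Y, r) = -r - Y/2 (p(Y, r) = -((Y + r) + r)/2 = -(Y + 2*r)/2 = -r - Y/2)
D = 960 (D = -8*((-1*(-6) - ½*(-4)) - 128) = -8*((6 + 2) - 128) = -8*(8 - 128) = -8*(-120) = 960)
-62515/D = -62515/960 = -62515*1/960 = -12503/192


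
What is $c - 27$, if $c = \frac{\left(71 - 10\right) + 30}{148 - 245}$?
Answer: $- \frac{2710}{97} \approx -27.938$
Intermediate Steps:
$c = - \frac{91}{97}$ ($c = \frac{\left(71 - 10\right) + 30}{-97} = \left(61 + 30\right) \left(- \frac{1}{97}\right) = 91 \left(- \frac{1}{97}\right) = - \frac{91}{97} \approx -0.93814$)
$c - 27 = - \frac{91}{97} - 27 = - \frac{2710}{97}$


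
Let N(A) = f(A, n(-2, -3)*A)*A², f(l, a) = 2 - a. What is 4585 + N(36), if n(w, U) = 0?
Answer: 7177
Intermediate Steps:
N(A) = 2*A² (N(A) = (2 - 0*A)*A² = (2 - 1*0)*A² = (2 + 0)*A² = 2*A²)
4585 + N(36) = 4585 + 2*36² = 4585 + 2*1296 = 4585 + 2592 = 7177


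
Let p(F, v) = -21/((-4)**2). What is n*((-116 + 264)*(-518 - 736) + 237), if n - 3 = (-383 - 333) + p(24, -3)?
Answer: 2118422295/16 ≈ 1.3240e+8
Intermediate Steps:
p(F, v) = -21/16
n = -11429/16 (n = 3 + ((-383 - 333) - 21/16) = 3 + (-716 - 21/16) = 3 - 11477/16 = -11429/16 ≈ -714.31)
n*((-116 + 264)*(-518 - 736) + 237) = -11429*((-116 + 264)*(-518 - 736) + 237)/16 = -11429*(148*(-1254) + 237)/16 = -11429*(-185592 + 237)/16 = -11429/16*(-185355) = 2118422295/16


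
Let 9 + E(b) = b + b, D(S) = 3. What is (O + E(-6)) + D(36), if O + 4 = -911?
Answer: -933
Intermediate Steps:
E(b) = -9 + 2*b (E(b) = -9 + (b + b) = -9 + 2*b)
O = -915 (O = -4 - 911 = -915)
(O + E(-6)) + D(36) = (-915 + (-9 + 2*(-6))) + 3 = (-915 + (-9 - 12)) + 3 = (-915 - 21) + 3 = -936 + 3 = -933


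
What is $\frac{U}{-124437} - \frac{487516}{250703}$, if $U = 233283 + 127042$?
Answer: $- \frac{150999586967}{31196729211} \approx -4.8402$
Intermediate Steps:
$U = 360325$
$\frac{U}{-124437} - \frac{487516}{250703} = \frac{360325}{-124437} - \frac{487516}{250703} = 360325 \left(- \frac{1}{124437}\right) - \frac{487516}{250703} = - \frac{360325}{124437} - \frac{487516}{250703} = - \frac{150999586967}{31196729211}$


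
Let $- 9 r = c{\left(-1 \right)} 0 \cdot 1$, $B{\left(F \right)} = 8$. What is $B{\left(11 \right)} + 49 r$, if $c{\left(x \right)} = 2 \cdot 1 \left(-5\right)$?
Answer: $8$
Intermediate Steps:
$c{\left(x \right)} = -10$ ($c{\left(x \right)} = 2 \left(-5\right) = -10$)
$r = 0$ ($r = - \frac{\left(-10\right) 0 \cdot 1}{9} = - \frac{0 \cdot 1}{9} = \left(- \frac{1}{9}\right) 0 = 0$)
$B{\left(11 \right)} + 49 r = 8 + 49 \cdot 0 = 8 + 0 = 8$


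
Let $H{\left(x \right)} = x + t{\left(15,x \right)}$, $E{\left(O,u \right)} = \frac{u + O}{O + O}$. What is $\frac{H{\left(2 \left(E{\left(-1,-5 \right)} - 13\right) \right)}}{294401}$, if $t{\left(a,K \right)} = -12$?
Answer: $- \frac{32}{294401} \approx -0.0001087$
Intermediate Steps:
$E{\left(O,u \right)} = \frac{O + u}{2 O}$
$H{\left(x \right)} = -12 + x$ ($H{\left(x \right)} = x - 12 = -12 + x$)
$\frac{H{\left(2 \left(E{\left(-1,-5 \right)} - 13\right) \right)}}{294401} = \frac{-12 + 2 \left(\frac{-1 - 5}{2 \left(-1\right)} - 13\right)}{294401} = \left(-12 + 2 \left(\frac{1}{2} \left(-1\right) \left(-6\right) - 13\right)\right) \frac{1}{294401} = \left(-12 + 2 \left(3 - 13\right)\right) \frac{1}{294401} = \left(-12 + 2 \left(-10\right)\right) \frac{1}{294401} = \left(-12 - 20\right) \frac{1}{294401} = \left(-32\right) \frac{1}{294401} = - \frac{32}{294401}$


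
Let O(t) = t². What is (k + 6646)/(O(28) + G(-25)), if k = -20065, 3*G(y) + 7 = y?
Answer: -40257/2320 ≈ -17.352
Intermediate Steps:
G(y) = -7/3 + y/3
(k + 6646)/(O(28) + G(-25)) = (-20065 + 6646)/(28² + (-7/3 + (⅓)*(-25))) = -13419/(784 + (-7/3 - 25/3)) = -13419/(784 - 32/3) = -13419/2320/3 = -13419*3/2320 = -40257/2320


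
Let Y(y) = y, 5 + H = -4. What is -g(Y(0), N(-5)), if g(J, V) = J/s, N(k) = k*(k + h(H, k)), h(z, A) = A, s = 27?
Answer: 0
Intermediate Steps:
H = -9 (H = -5 - 4 = -9)
N(k) = 2*k² (N(k) = k*(k + k) = k*(2*k) = 2*k²)
g(J, V) = J/27
-g(Y(0), N(-5)) = -0/27 = -1*0 = 0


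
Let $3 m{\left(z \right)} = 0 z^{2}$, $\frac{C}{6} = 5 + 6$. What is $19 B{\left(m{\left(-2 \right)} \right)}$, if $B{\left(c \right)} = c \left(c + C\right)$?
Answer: $0$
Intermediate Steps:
$C = 66$ ($C = 6 \left(5 + 6\right) = 6 \cdot 11 = 66$)
$m{\left(z \right)} = 0$ ($m{\left(z \right)} = \frac{0 z^{2}}{3} = \frac{1}{3} \cdot 0 = 0$)
$B{\left(c \right)} = c \left(66 + c\right)$ ($B{\left(c \right)} = c \left(c + 66\right) = c \left(66 + c\right)$)
$19 B{\left(m{\left(-2 \right)} \right)} = 19 \cdot 0 \left(66 + 0\right) = 19 \cdot 0 \cdot 66 = 19 \cdot 0 = 0$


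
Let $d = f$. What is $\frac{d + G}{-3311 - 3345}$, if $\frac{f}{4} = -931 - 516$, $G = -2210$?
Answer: $\frac{3999}{3328} \approx 1.2016$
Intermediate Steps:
$f = -5788$ ($f = 4 \left(-931 - 516\right) = 4 \left(-1447\right) = -5788$)
$d = -5788$
$\frac{d + G}{-3311 - 3345} = \frac{-5788 - 2210}{-3311 - 3345} = - \frac{7998}{-6656} = \left(-7998\right) \left(- \frac{1}{6656}\right) = \frac{3999}{3328}$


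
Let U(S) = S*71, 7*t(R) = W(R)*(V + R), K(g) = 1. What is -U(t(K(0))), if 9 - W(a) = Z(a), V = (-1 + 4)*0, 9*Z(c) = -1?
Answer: -5822/63 ≈ -92.413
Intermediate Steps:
Z(c) = -1/9 (Z(c) = (1/9)*(-1) = -1/9)
V = 0 (V = 3*0 = 0)
W(a) = 82/9 (W(a) = 9 - 1*(-1/9) = 9 + 1/9 = 82/9)
t(R) = 82*R/63 (t(R) = (82*(0 + R)/9)/7 = (82*R/9)/7 = 82*R/63)
U(S) = 71*S
-U(t(K(0))) = -71*(82/63)*1 = -71*82/63 = -1*5822/63 = -5822/63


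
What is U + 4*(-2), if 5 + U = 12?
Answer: -1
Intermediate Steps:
U = 7 (U = -5 + 12 = 7)
U + 4*(-2) = 7 + 4*(-2) = 7 - 8 = -1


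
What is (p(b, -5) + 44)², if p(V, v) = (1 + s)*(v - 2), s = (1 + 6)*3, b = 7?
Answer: 12100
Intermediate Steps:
s = 21 (s = 7*3 = 21)
p(V, v) = -44 + 22*v (p(V, v) = (1 + 21)*(v - 2) = 22*(-2 + v) = -44 + 22*v)
(p(b, -5) + 44)² = ((-44 + 22*(-5)) + 44)² = ((-44 - 110) + 44)² = (-154 + 44)² = (-110)² = 12100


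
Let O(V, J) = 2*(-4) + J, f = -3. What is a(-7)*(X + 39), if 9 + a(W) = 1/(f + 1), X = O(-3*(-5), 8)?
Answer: -741/2 ≈ -370.50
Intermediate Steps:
O(V, J) = -8 + J
X = 0 (X = -8 + 8 = 0)
a(W) = -19/2 (a(W) = -9 + 1/(-3 + 1) = -9 + 1/(-2) = -9 - ½ = -19/2)
a(-7)*(X + 39) = -19*(0 + 39)/2 = -19/2*39 = -741/2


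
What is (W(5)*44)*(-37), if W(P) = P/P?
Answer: -1628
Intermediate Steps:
W(P) = 1
(W(5)*44)*(-37) = (1*44)*(-37) = 44*(-37) = -1628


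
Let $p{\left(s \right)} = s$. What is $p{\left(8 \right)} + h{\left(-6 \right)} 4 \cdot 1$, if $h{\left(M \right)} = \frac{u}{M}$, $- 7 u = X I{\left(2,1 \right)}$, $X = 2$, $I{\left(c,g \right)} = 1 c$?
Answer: $\frac{176}{21} \approx 8.381$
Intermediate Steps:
$I{\left(c,g \right)} = c$
$u = - \frac{4}{7}$ ($u = - \frac{2 \cdot 2}{7} = \left(- \frac{1}{7}\right) 4 = - \frac{4}{7} \approx -0.57143$)
$h{\left(M \right)} = - \frac{4}{7 M}$
$p{\left(8 \right)} + h{\left(-6 \right)} 4 \cdot 1 = 8 + - \frac{4}{7 \left(-6\right)} 4 \cdot 1 = 8 + \left(- \frac{4}{7}\right) \left(- \frac{1}{6}\right) 4 = 8 + \frac{2}{21} \cdot 4 = 8 + \frac{8}{21} = \frac{176}{21}$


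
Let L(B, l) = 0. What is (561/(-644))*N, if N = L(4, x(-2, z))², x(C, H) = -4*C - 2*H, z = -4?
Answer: 0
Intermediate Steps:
N = 0 (N = 0² = 0)
(561/(-644))*N = (561/(-644))*0 = (561*(-1/644))*0 = -561/644*0 = 0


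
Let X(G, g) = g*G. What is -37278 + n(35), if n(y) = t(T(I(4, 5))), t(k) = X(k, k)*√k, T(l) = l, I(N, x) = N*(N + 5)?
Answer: -29502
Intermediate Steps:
I(N, x) = N*(5 + N)
X(G, g) = G*g
t(k) = k^(5/2) (t(k) = (k*k)*√k = k²*√k = k^(5/2))
n(y) = 7776 (n(y) = (4*(5 + 4))^(5/2) = (4*9)^(5/2) = 36^(5/2) = 7776)
-37278 + n(35) = -37278 + 7776 = -29502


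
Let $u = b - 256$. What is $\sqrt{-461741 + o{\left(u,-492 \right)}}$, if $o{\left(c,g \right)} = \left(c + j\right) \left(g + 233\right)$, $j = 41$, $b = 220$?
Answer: $2 i \sqrt{115759} \approx 680.47 i$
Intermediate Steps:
$u = -36$ ($u = 220 - 256 = -36$)
$o{\left(c,g \right)} = \left(41 + c\right) \left(233 + g\right)$ ($o{\left(c,g \right)} = \left(c + 41\right) \left(g + 233\right) = \left(41 + c\right) \left(233 + g\right)$)
$\sqrt{-461741 + o{\left(u,-492 \right)}} = \sqrt{-461741 + \left(9553 + 41 \left(-492\right) + 233 \left(-36\right) - -17712\right)} = \sqrt{-461741 + \left(9553 - 20172 - 8388 + 17712\right)} = \sqrt{-461741 - 1295} = \sqrt{-463036} = 2 i \sqrt{115759}$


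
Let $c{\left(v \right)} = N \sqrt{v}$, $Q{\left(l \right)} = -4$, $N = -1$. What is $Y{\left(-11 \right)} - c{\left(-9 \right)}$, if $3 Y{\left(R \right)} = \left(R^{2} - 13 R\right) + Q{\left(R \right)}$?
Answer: $\frac{260}{3} + 3 i \approx 86.667 + 3.0 i$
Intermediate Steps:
$c{\left(v \right)} = - \sqrt{v}$
$Y{\left(R \right)} = - \frac{4}{3} - \frac{13 R}{3} + \frac{R^{2}}{3}$ ($Y{\left(R \right)} = \frac{\left(R^{2} - 13 R\right) - 4}{3} = \frac{-4 + R^{2} - 13 R}{3} = - \frac{4}{3} - \frac{13 R}{3} + \frac{R^{2}}{3}$)
$Y{\left(-11 \right)} - c{\left(-9 \right)} = \left(- \frac{4}{3} - - \frac{143}{3} + \frac{\left(-11\right)^{2}}{3}\right) - - \sqrt{-9} = \left(- \frac{4}{3} + \frac{143}{3} + \frac{1}{3} \cdot 121\right) - - 3 i = \left(- \frac{4}{3} + \frac{143}{3} + \frac{121}{3}\right) - - 3 i = \frac{260}{3} + 3 i$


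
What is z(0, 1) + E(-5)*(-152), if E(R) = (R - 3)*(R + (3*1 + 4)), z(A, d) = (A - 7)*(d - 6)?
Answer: 2467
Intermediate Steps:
z(A, d) = (-7 + A)*(-6 + d)
E(R) = (-3 + R)*(7 + R) (E(R) = (-3 + R)*(R + (3 + 4)) = (-3 + R)*(R + 7) = (-3 + R)*(7 + R))
z(0, 1) + E(-5)*(-152) = (42 - 7*1 - 6*0 + 0*1) + (-21 + (-5)² + 4*(-5))*(-152) = (42 - 7 + 0 + 0) + (-21 + 25 - 20)*(-152) = 35 - 16*(-152) = 35 + 2432 = 2467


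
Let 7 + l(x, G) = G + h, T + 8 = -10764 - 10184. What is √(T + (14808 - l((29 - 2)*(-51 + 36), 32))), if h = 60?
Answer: I*√6233 ≈ 78.949*I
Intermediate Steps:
T = -20956 (T = -8 + (-10764 - 10184) = -8 - 20948 = -20956)
l(x, G) = 53 + G (l(x, G) = -7 + (G + 60) = -7 + (60 + G) = 53 + G)
√(T + (14808 - l((29 - 2)*(-51 + 36), 32))) = √(-20956 + (14808 - (53 + 32))) = √(-20956 + (14808 - 1*85)) = √(-20956 + (14808 - 85)) = √(-20956 + 14723) = √(-6233) = I*√6233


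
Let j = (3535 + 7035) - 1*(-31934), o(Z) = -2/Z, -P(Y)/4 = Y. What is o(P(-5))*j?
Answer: -21252/5 ≈ -4250.4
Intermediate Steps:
P(Y) = -4*Y
j = 42504 (j = 10570 + 31934 = 42504)
o(P(-5))*j = -2/((-4*(-5)))*42504 = -2/20*42504 = -2*1/20*42504 = -⅒*42504 = -21252/5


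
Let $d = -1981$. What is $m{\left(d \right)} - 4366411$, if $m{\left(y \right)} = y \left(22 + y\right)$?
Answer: $-485632$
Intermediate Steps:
$m{\left(d \right)} - 4366411 = - 1981 \left(22 - 1981\right) - 4366411 = \left(-1981\right) \left(-1959\right) - 4366411 = 3880779 - 4366411 = -485632$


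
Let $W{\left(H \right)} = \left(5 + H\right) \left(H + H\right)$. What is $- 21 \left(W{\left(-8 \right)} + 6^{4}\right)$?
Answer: $-28224$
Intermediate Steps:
$W{\left(H \right)} = 2 H \left(5 + H\right)$ ($W{\left(H \right)} = \left(5 + H\right) 2 H = 2 H \left(5 + H\right)$)
$- 21 \left(W{\left(-8 \right)} + 6^{4}\right) = - 21 \left(2 \left(-8\right) \left(5 - 8\right) + 6^{4}\right) = - 21 \left(2 \left(-8\right) \left(-3\right) + 1296\right) = - 21 \left(48 + 1296\right) = \left(-21\right) 1344 = -28224$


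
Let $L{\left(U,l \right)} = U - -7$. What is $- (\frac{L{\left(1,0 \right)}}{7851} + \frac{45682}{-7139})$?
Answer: $\frac{358592270}{56048289} \approx 6.3979$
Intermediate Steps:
$L{\left(U,l \right)} = 7 + U$ ($L{\left(U,l \right)} = U + 7 = 7 + U$)
$- (\frac{L{\left(1,0 \right)}}{7851} + \frac{45682}{-7139}) = - (\frac{7 + 1}{7851} + \frac{45682}{-7139}) = - (8 \cdot \frac{1}{7851} + 45682 \left(- \frac{1}{7139}\right)) = - (\frac{8}{7851} - \frac{45682}{7139}) = \left(-1\right) \left(- \frac{358592270}{56048289}\right) = \frac{358592270}{56048289}$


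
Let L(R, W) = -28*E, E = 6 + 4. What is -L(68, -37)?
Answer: 280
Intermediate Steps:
E = 10
L(R, W) = -280 (L(R, W) = -28*10 = -280)
-L(68, -37) = -1*(-280) = 280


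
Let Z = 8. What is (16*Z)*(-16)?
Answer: -2048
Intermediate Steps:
(16*Z)*(-16) = (16*8)*(-16) = 128*(-16) = -2048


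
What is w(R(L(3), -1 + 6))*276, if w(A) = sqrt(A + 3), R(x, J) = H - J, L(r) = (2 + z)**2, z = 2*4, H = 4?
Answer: 276*sqrt(2) ≈ 390.32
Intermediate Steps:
z = 8
L(r) = 100 (L(r) = (2 + 8)**2 = 10**2 = 100)
R(x, J) = 4 - J
w(A) = sqrt(3 + A)
w(R(L(3), -1 + 6))*276 = sqrt(3 + (4 - (-1 + 6)))*276 = sqrt(3 + (4 - 1*5))*276 = sqrt(3 + (4 - 5))*276 = sqrt(3 - 1)*276 = sqrt(2)*276 = 276*sqrt(2)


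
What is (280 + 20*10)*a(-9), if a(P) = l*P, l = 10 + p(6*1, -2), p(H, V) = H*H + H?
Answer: -224640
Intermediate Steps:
p(H, V) = H + H² (p(H, V) = H² + H = H + H²)
l = 52 (l = 10 + (6*1)*(1 + 6*1) = 10 + 6*(1 + 6) = 10 + 6*7 = 10 + 42 = 52)
a(P) = 52*P
(280 + 20*10)*a(-9) = (280 + 20*10)*(52*(-9)) = (280 + 200)*(-468) = 480*(-468) = -224640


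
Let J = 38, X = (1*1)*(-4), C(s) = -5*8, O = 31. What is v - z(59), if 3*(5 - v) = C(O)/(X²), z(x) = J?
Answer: -193/6 ≈ -32.167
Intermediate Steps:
C(s) = -40
X = -4 (X = 1*(-4) = -4)
z(x) = 38
v = 35/6 (v = 5 - (-40)/(3*((-4)²)) = 5 - (-40)/(3*16) = 5 - ⅓*(-5/2) = 5 + ⅚ = 35/6 ≈ 5.8333)
v - z(59) = 35/6 - 1*38 = 35/6 - 38 = -193/6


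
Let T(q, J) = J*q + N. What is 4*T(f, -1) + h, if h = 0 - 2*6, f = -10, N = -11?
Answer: -16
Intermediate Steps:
T(q, J) = -11 + J*q (T(q, J) = J*q - 11 = -11 + J*q)
h = -12 (h = 0 - 12 = -12)
4*T(f, -1) + h = 4*(-11 - 1*(-10)) - 12 = 4*(-11 + 10) - 12 = 4*(-1) - 12 = -4 - 12 = -16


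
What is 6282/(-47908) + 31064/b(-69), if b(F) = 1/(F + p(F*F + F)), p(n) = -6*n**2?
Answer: -98288545179072309/23954 ≈ -4.1032e+12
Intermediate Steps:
b(F) = 1/(F - 6*(F + F**2)**2) (b(F) = 1/(F - 6*(F*F + F)**2) = 1/(F - 6*(F**2 + F)**2) = 1/(F - 6*(F + F**2)**2))
6282/(-47908) + 31064/b(-69) = 6282/(-47908) + 31064/((-1/(-69*(-1 + 6*(-69)*(1 - 69)**2)))) = 6282*(-1/47908) + 31064/((-1*(-1/69)/(-1 + 6*(-69)*(-68)**2))) = -3141/23954 + 31064/((-1*(-1/69)/(-1 + 6*(-69)*4624))) = -3141/23954 + 31064/((-1*(-1/69)/(-1 - 1914336))) = -3141/23954 + 31064/((-1*(-1/69)/(-1914337))) = -3141/23954 + 31064/((-1*(-1/69)*(-1/1914337))) = -3141/23954 + 31064/(-1/132089253) = -3141/23954 + 31064*(-132089253) = -3141/23954 - 4103220555192 = -98288545179072309/23954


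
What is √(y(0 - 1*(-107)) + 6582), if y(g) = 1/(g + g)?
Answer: √301429486/214 ≈ 81.130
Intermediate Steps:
y(g) = 1/(2*g)
√(y(0 - 1*(-107)) + 6582) = √(1/(2*(0 - 1*(-107))) + 6582) = √(1/(2*(0 + 107)) + 6582) = √((½)/107 + 6582) = √((½)*(1/107) + 6582) = √(1/214 + 6582) = √(1408549/214) = √301429486/214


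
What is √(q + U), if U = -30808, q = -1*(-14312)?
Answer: 4*I*√1031 ≈ 128.44*I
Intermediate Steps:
q = 14312
√(q + U) = √(14312 - 30808) = √(-16496) = 4*I*√1031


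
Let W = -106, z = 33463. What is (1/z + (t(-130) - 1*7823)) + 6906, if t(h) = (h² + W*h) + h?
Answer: 991609080/33463 ≈ 29633.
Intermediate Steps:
t(h) = h² - 105*h (t(h) = (h² - 106*h) + h = h² - 105*h)
(1/z + (t(-130) - 1*7823)) + 6906 = (1/33463 + (-130*(-105 - 130) - 1*7823)) + 6906 = (1/33463 + (-130*(-235) - 7823)) + 6906 = (1/33463 + (30550 - 7823)) + 6906 = (1/33463 + 22727) + 6906 = 760513602/33463 + 6906 = 991609080/33463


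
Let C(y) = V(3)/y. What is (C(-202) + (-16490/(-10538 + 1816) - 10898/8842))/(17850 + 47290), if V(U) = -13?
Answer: 562725413/50738277678536 ≈ 1.1091e-5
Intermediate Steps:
C(y) = -13/y
(C(-202) + (-16490/(-10538 + 1816) - 10898/8842))/(17850 + 47290) = (-13/(-202) + (-16490/(-10538 + 1816) - 10898/8842))/(17850 + 47290) = (-13*(-1/202) + (-16490/(-8722) - 10898*1/8842))/65140 = (13/202 + (-16490*(-1/8722) - 5449/4421))*(1/65140) = (13/202 + (8245/4361 - 5449/4421))*(1/65140) = (13/202 + 12688056/19279981)*(1/65140) = (2813627065/3894556162)*(1/65140) = 562725413/50738277678536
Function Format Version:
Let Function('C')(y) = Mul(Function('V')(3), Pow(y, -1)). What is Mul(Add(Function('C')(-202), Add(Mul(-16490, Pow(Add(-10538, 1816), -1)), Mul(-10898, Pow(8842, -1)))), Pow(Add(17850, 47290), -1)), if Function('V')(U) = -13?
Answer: Rational(562725413, 50738277678536) ≈ 1.1091e-5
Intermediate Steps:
Function('C')(y) = Mul(-13, Pow(y, -1))
Mul(Add(Function('C')(-202), Add(Mul(-16490, Pow(Add(-10538, 1816), -1)), Mul(-10898, Pow(8842, -1)))), Pow(Add(17850, 47290), -1)) = Mul(Add(Mul(-13, Pow(-202, -1)), Add(Mul(-16490, Pow(Add(-10538, 1816), -1)), Mul(-10898, Pow(8842, -1)))), Pow(Add(17850, 47290), -1)) = Mul(Add(Mul(-13, Rational(-1, 202)), Add(Mul(-16490, Pow(-8722, -1)), Mul(-10898, Rational(1, 8842)))), Pow(65140, -1)) = Mul(Add(Rational(13, 202), Add(Mul(-16490, Rational(-1, 8722)), Rational(-5449, 4421))), Rational(1, 65140)) = Mul(Add(Rational(13, 202), Add(Rational(8245, 4361), Rational(-5449, 4421))), Rational(1, 65140)) = Mul(Add(Rational(13, 202), Rational(12688056, 19279981)), Rational(1, 65140)) = Mul(Rational(2813627065, 3894556162), Rational(1, 65140)) = Rational(562725413, 50738277678536)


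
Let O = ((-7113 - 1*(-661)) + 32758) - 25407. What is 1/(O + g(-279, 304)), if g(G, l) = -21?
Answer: 1/878 ≈ 0.0011390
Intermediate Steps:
O = 899 (O = ((-7113 + 661) + 32758) - 25407 = (-6452 + 32758) - 25407 = 26306 - 25407 = 899)
1/(O + g(-279, 304)) = 1/(899 - 21) = 1/878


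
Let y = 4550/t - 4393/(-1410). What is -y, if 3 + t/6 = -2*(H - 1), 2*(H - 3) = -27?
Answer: -115711/2820 ≈ -41.032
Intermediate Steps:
H = -21/2 (H = 3 + (1/2)*(-27) = 3 - 27/2 = -21/2 ≈ -10.500)
t = 120 (t = -18 + 6*(-2*(-21/2 - 1)) = -18 + 6*(-2*(-23/2)) = -18 + 6*23 = -18 + 138 = 120)
y = 115711/2820 (y = 4550/120 - 4393/(-1410) = 4550*(1/120) - 4393*(-1/1410) = 455/12 + 4393/1410 = 115711/2820 ≈ 41.032)
-y = -1*115711/2820 = -115711/2820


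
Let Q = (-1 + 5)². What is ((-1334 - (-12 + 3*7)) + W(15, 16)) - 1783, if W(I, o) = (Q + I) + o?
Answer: -3079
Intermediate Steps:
Q = 16 (Q = 4² = 16)
W(I, o) = 16 + I + o (W(I, o) = (16 + I) + o = 16 + I + o)
((-1334 - (-12 + 3*7)) + W(15, 16)) - 1783 = ((-1334 - (-12 + 3*7)) + (16 + 15 + 16)) - 1783 = ((-1334 - (-12 + 21)) + 47) - 1783 = ((-1334 - 1*9) + 47) - 1783 = ((-1334 - 9) + 47) - 1783 = (-1343 + 47) - 1783 = -1296 - 1783 = -3079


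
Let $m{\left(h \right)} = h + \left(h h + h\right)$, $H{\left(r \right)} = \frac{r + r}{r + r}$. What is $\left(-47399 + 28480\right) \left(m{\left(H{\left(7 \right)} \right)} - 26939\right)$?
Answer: $509602184$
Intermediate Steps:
$H{\left(r \right)} = 1$ ($H{\left(r \right)} = \frac{2 r}{2 r} = 2 r \frac{1}{2 r} = 1$)
$m{\left(h \right)} = h^{2} + 2 h$ ($m{\left(h \right)} = h + \left(h^{2} + h\right) = h + \left(h + h^{2}\right) = h^{2} + 2 h$)
$\left(-47399 + 28480\right) \left(m{\left(H{\left(7 \right)} \right)} - 26939\right) = \left(-47399 + 28480\right) \left(1 \left(2 + 1\right) - 26939\right) = - 18919 \left(1 \cdot 3 - 26939\right) = - 18919 \left(3 - 26939\right) = \left(-18919\right) \left(-26936\right) = 509602184$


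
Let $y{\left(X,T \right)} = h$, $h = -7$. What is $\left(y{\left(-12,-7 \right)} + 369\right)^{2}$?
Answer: $131044$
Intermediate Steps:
$y{\left(X,T \right)} = -7$
$\left(y{\left(-12,-7 \right)} + 369\right)^{2} = \left(-7 + 369\right)^{2} = 362^{2} = 131044$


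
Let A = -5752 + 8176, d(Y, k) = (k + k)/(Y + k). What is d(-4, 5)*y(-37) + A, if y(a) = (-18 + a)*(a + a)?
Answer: 43124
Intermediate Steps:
d(Y, k) = 2*k/(Y + k) (d(Y, k) = (2*k)/(Y + k) = 2*k/(Y + k))
A = 2424
y(a) = 2*a*(-18 + a) (y(a) = (-18 + a)*(2*a) = 2*a*(-18 + a))
d(-4, 5)*y(-37) + A = (2*5/(-4 + 5))*(2*(-37)*(-18 - 37)) + 2424 = (2*5/1)*(2*(-37)*(-55)) + 2424 = (2*5*1)*4070 + 2424 = 10*4070 + 2424 = 40700 + 2424 = 43124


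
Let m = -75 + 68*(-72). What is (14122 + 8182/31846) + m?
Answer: 145715464/15923 ≈ 9151.3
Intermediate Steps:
m = -4971 (m = -75 - 4896 = -4971)
(14122 + 8182/31846) + m = (14122 + 8182/31846) - 4971 = (14122 + 8182*(1/31846)) - 4971 = (14122 + 4091/15923) - 4971 = 224868697/15923 - 4971 = 145715464/15923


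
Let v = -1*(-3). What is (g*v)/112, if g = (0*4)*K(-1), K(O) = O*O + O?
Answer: 0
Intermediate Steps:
K(O) = O + O² (K(O) = O² + O = O + O²)
v = 3
g = 0 (g = (0*4)*(-(1 - 1)) = 0*(-1*0) = 0*0 = 0)
(g*v)/112 = (0*3)/112 = 0*(1/112) = 0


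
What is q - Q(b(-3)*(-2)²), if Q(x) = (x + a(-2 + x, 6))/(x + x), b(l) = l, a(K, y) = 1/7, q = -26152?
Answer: -4393619/168 ≈ -26153.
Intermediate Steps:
a(K, y) = ⅐
Q(x) = (⅐ + x)/(2*x) (Q(x) = (x + ⅐)/(x + x) = (⅐ + x)/((2*x)) = (⅐ + x)*(1/(2*x)) = (⅐ + x)/(2*x))
q - Q(b(-3)*(-2)²) = -26152 - (1 + 7*(-3*(-2)²))/(14*((-3*(-2)²))) = -26152 - (1 + 7*(-3*4))/(14*((-3*4))) = -26152 - (1 + 7*(-12))/(14*(-12)) = -26152 - (-1)*(1 - 84)/(14*12) = -26152 - (-1)*(-83)/(14*12) = -26152 - 1*83/168 = -26152 - 83/168 = -4393619/168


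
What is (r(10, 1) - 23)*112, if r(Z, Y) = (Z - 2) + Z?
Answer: -560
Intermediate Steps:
r(Z, Y) = -2 + 2*Z (r(Z, Y) = (-2 + Z) + Z = -2 + 2*Z)
(r(10, 1) - 23)*112 = ((-2 + 2*10) - 23)*112 = ((-2 + 20) - 23)*112 = (18 - 23)*112 = -5*112 = -560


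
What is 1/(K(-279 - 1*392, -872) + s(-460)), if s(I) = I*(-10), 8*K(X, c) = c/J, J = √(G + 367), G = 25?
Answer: 1803200/8294708119 + 1526*√2/8294708119 ≈ 0.00021765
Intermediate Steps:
J = 14*√2 (J = √(25 + 367) = √392 = 14*√2 ≈ 19.799)
K(X, c) = c*√2/224 (K(X, c) = (c/((14*√2)))/8 = (c*(√2/28))/8 = (c*√2/28)/8 = c*√2/224)
s(I) = -10*I
1/(K(-279 - 1*392, -872) + s(-460)) = 1/((1/224)*(-872)*√2 - 10*(-460)) = 1/(-109*√2/28 + 4600) = 1/(4600 - 109*√2/28)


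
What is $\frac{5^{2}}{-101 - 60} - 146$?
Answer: $- \frac{23531}{161} \approx -146.16$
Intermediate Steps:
$\frac{5^{2}}{-101 - 60} - 146 = \frac{1}{-161} \cdot 25 - 146 = \left(- \frac{1}{161}\right) 25 - 146 = - \frac{25}{161} - 146 = - \frac{23531}{161}$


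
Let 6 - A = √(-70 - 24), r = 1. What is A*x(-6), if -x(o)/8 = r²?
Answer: -48 + 8*I*√94 ≈ -48.0 + 77.563*I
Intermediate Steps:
x(o) = -8 (x(o) = -8*1² = -8*1 = -8)
A = 6 - I*√94 (A = 6 - √(-70 - 24) = 6 - √(-94) = 6 - I*√94 ≈ 6.0 - 9.6954*I)
A*x(-6) = (6 - I*√94)*(-8) = -48 + 8*I*√94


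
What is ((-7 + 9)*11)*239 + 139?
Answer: 5397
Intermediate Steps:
((-7 + 9)*11)*239 + 139 = (2*11)*239 + 139 = 22*239 + 139 = 5258 + 139 = 5397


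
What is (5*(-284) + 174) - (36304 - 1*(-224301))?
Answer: -261851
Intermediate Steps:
(5*(-284) + 174) - (36304 - 1*(-224301)) = (-1420 + 174) - (36304 + 224301) = -1246 - 1*260605 = -1246 - 260605 = -261851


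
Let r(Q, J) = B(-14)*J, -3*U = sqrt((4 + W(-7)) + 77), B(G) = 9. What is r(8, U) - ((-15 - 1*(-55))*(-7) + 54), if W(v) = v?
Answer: 226 - 3*sqrt(74) ≈ 200.19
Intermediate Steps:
U = -sqrt(74)/3 (U = -sqrt((4 - 7) + 77)/3 = -sqrt(-3 + 77)/3 = -sqrt(74)/3 ≈ -2.8674)
r(Q, J) = 9*J
r(8, U) - ((-15 - 1*(-55))*(-7) + 54) = 9*(-sqrt(74)/3) - ((-15 - 1*(-55))*(-7) + 54) = -3*sqrt(74) - ((-15 + 55)*(-7) + 54) = -3*sqrt(74) - (40*(-7) + 54) = -3*sqrt(74) - (-280 + 54) = -3*sqrt(74) - 1*(-226) = -3*sqrt(74) + 226 = 226 - 3*sqrt(74)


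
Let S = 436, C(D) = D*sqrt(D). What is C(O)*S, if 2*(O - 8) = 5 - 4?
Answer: 1853*sqrt(34) ≈ 10805.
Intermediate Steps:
O = 17/2 (O = 8 + (5 - 4)/2 = 8 + (1/2)*1 = 8 + 1/2 = 17/2 ≈ 8.5000)
C(D) = D**(3/2)
C(O)*S = (17/2)**(3/2)*436 = (17*sqrt(34)/4)*436 = 1853*sqrt(34)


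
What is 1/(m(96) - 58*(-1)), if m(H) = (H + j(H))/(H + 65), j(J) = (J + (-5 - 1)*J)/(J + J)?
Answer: 322/18863 ≈ 0.017070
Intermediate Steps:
j(J) = -5/2 (j(J) = (J - 6*J)/((2*J)) = (-5*J)*(1/(2*J)) = -5/2)
m(H) = (-5/2 + H)/(65 + H) (m(H) = (H - 5/2)/(H + 65) = (-5/2 + H)/(65 + H))
1/(m(96) - 58*(-1)) = 1/((-5/2 + 96)/(65 + 96) - 58*(-1)) = 1/((187/2)/161 + 58) = 1/((1/161)*(187/2) + 58) = 1/(187/322 + 58) = 1/(18863/322) = 322/18863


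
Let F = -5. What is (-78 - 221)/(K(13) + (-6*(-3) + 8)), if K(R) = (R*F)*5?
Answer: 1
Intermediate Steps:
K(R) = -25*R (K(R) = (R*(-5))*5 = -5*R*5 = -25*R)
(-78 - 221)/(K(13) + (-6*(-3) + 8)) = (-78 - 221)/(-25*13 + (-6*(-3) + 8)) = -299/(-325 + (18 + 8)) = -299/(-325 + 26) = -299/(-299) = -1/299*(-299) = 1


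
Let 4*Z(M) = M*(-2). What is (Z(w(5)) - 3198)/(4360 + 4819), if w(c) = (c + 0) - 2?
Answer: -6399/18358 ≈ -0.34857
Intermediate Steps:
w(c) = -2 + c (w(c) = c - 2 = -2 + c)
Z(M) = -M/2 (Z(M) = (M*(-2))/4 = (-2*M)/4 = -M/2)
(Z(w(5)) - 3198)/(4360 + 4819) = (-(-2 + 5)/2 - 3198)/(4360 + 4819) = (-½*3 - 3198)/9179 = (-3/2 - 3198)*(1/9179) = -6399/2*1/9179 = -6399/18358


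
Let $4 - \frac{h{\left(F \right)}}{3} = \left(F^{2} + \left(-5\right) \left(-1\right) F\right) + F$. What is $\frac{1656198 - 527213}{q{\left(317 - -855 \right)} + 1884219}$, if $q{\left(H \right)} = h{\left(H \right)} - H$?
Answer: $- \frac{86845}{173753} \approx -0.49982$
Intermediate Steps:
$h{\left(F \right)} = 12 - 18 F - 3 F^{2}$ ($h{\left(F \right)} = 12 - 3 \left(\left(F^{2} + \left(-5\right) \left(-1\right) F\right) + F\right) = 12 - 3 \left(\left(F^{2} + 5 F\right) + F\right) = 12 - 3 \left(F^{2} + 6 F\right) = 12 - \left(3 F^{2} + 18 F\right) = 12 - 18 F - 3 F^{2}$)
$q{\left(H \right)} = 12 - 19 H - 3 H^{2}$ ($q{\left(H \right)} = \left(12 - 18 H - 3 H^{2}\right) - H = 12 - 19 H - 3 H^{2}$)
$\frac{1656198 - 527213}{q{\left(317 - -855 \right)} + 1884219} = \frac{1656198 - 527213}{\left(12 - 19 \left(317 - -855\right) - 3 \left(317 - -855\right)^{2}\right) + 1884219} = \frac{1128985}{\left(12 - 19 \left(317 + 855\right) - 3 \left(317 + 855\right)^{2}\right) + 1884219} = \frac{1128985}{\left(12 - 22268 - 3 \cdot 1172^{2}\right) + 1884219} = \frac{1128985}{\left(12 - 22268 - 4120752\right) + 1884219} = \frac{1128985}{-4143008 + 1884219} = \frac{1128985}{-2258789} = 1128985 \left(- \frac{1}{2258789}\right) = - \frac{86845}{173753}$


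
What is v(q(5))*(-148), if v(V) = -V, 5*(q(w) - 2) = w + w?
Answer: 592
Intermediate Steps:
q(w) = 2 + 2*w/5 (q(w) = 2 + (w + w)/5 = 2 + (2*w)/5 = 2 + 2*w/5)
v(q(5))*(-148) = -(2 + (2/5)*5)*(-148) = -(2 + 2)*(-148) = -1*4*(-148) = -4*(-148) = 592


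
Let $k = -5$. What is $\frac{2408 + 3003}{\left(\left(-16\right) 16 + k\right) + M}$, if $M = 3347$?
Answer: $\frac{5411}{3086} \approx 1.7534$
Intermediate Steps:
$\frac{2408 + 3003}{\left(\left(-16\right) 16 + k\right) + M} = \frac{2408 + 3003}{\left(\left(-16\right) 16 - 5\right) + 3347} = \frac{5411}{\left(-256 - 5\right) + 3347} = \frac{5411}{-261 + 3347} = \frac{5411}{3086}$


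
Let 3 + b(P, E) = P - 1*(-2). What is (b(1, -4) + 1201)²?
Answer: 1442401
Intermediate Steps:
b(P, E) = -1 + P (b(P, E) = -3 + (P - 1*(-2)) = -3 + (P + 2) = -3 + (2 + P) = -1 + P)
(b(1, -4) + 1201)² = ((-1 + 1) + 1201)² = (0 + 1201)² = 1201² = 1442401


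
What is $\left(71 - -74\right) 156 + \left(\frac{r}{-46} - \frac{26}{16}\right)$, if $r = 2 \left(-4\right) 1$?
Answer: $\frac{4161813}{184} \approx 22619.0$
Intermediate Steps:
$r = -8$ ($r = \left(-8\right) 1 = -8$)
$\left(71 - -74\right) 156 + \left(\frac{r}{-46} - \frac{26}{16}\right) = \left(71 - -74\right) 156 - \left(- \frac{4}{23} + \frac{13}{8}\right) = \left(71 + 74\right) 156 - \frac{267}{184} = 145 \cdot 156 + \left(\frac{4}{23} - \frac{13}{8}\right) = 22620 - \frac{267}{184} = \frac{4161813}{184}$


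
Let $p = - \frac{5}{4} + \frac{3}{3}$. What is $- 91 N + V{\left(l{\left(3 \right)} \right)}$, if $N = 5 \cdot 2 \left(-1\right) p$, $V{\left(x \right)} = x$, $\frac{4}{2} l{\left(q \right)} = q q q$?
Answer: $-214$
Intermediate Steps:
$l{\left(q \right)} = \frac{q^{3}}{2}$ ($l{\left(q \right)} = \frac{q q q}{2} = \frac{q^{2} q}{2} = \frac{q^{3}}{2}$)
$p = - \frac{1}{4}$ ($p = \left(-5\right) \frac{1}{4} + 3 \cdot \frac{1}{3} = - \frac{5}{4} + 1 = - \frac{1}{4} \approx -0.25$)
$N = \frac{5}{2}$ ($N = 5 \cdot 2 \left(-1\right) \left(- \frac{1}{4}\right) = 5 \left(\left(-2\right) \left(- \frac{1}{4}\right)\right) = 5 \cdot \frac{1}{2} = \frac{5}{2} \approx 2.5$)
$- 91 N + V{\left(l{\left(3 \right)} \right)} = \left(-91\right) \frac{5}{2} + \frac{3^{3}}{2} = - \frac{455}{2} + \frac{1}{2} \cdot 27 = - \frac{455}{2} + \frac{27}{2} = -214$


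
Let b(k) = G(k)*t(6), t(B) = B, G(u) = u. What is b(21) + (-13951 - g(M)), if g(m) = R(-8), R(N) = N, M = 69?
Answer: -13817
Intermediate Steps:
g(m) = -8
b(k) = 6*k (b(k) = k*6 = 6*k)
b(21) + (-13951 - g(M)) = 6*21 + (-13951 - 1*(-8)) = 126 + (-13951 + 8) = 126 - 13943 = -13817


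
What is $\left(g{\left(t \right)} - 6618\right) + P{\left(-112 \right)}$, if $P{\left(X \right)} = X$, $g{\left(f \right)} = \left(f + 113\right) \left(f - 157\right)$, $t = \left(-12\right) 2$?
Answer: $-22839$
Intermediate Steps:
$t = -24$
$g{\left(f \right)} = \left(-157 + f\right) \left(113 + f\right)$ ($g{\left(f \right)} = \left(113 + f\right) \left(-157 + f\right) = \left(-157 + f\right) \left(113 + f\right)$)
$\left(g{\left(t \right)} - 6618\right) + P{\left(-112 \right)} = \left(\left(-17741 + \left(-24\right)^{2} - -1056\right) - 6618\right) - 112 = \left(\left(-17741 + 576 + 1056\right) - 6618\right) - 112 = \left(-16109 - 6618\right) - 112 = -22727 - 112 = -22839$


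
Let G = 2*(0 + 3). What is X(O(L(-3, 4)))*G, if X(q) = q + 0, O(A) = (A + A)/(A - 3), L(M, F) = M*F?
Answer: 48/5 ≈ 9.6000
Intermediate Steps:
L(M, F) = F*M
G = 6 (G = 2*3 = 6)
O(A) = 2*A/(-3 + A) (O(A) = (2*A)/(-3 + A) = 2*A/(-3 + A))
X(q) = q
X(O(L(-3, 4)))*G = (2*(4*(-3))/(-3 + 4*(-3)))*6 = (2*(-12)/(-3 - 12))*6 = (2*(-12)/(-15))*6 = (2*(-12)*(-1/15))*6 = (8/5)*6 = 48/5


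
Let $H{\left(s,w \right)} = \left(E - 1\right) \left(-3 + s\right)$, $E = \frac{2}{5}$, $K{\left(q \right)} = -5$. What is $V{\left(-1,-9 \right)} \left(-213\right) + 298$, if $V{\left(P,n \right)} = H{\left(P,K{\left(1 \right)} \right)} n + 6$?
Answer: $\frac{18104}{5} \approx 3620.8$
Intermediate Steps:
$E = \frac{2}{5}$ ($E = 2 \cdot \frac{1}{5} = \frac{2}{5} \approx 0.4$)
$H{\left(s,w \right)} = \frac{9}{5} - \frac{3 s}{5}$ ($H{\left(s,w \right)} = \left(\frac{2}{5} - 1\right) \left(-3 + s\right) = - \frac{3 \left(-3 + s\right)}{5} = \frac{9}{5} - \frac{3 s}{5}$)
$V{\left(P,n \right)} = 6 + n \left(\frac{9}{5} - \frac{3 P}{5}\right)$ ($V{\left(P,n \right)} = \left(\frac{9}{5} - \frac{3 P}{5}\right) n + 6 = n \left(\frac{9}{5} - \frac{3 P}{5}\right) + 6 = 6 + n \left(\frac{9}{5} - \frac{3 P}{5}\right)$)
$V{\left(-1,-9 \right)} \left(-213\right) + 298 = \left(6 - - \frac{27 \left(-3 - 1\right)}{5}\right) \left(-213\right) + 298 = \left(6 - \left(- \frac{27}{5}\right) \left(-4\right)\right) \left(-213\right) + 298 = \left(6 - \frac{108}{5}\right) \left(-213\right) + 298 = \left(- \frac{78}{5}\right) \left(-213\right) + 298 = \frac{16614}{5} + 298 = \frac{18104}{5}$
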